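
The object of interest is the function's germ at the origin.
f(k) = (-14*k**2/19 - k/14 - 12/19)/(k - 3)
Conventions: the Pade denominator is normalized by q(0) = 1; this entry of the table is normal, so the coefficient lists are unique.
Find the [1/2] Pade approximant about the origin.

The Pade approximant has numerator coefficients [4/19, 1022719/8379798]; denominator coefficients [1, 4199/31503, -43316/31503].

Taylor coefficients needed (expand at 0): a_0 = 4/19, a_1 = 25/266, a_2 = 221/798, a_3 = 221/2394.
Write the denominator as Q(k) = 1 + q1*k + q2*k^2. Requiring Q*f - P = O(k^4) with deg P <= 1 kills the coefficients of k^2..k^3 in Q*f:
  k^2: a_2 + q1*a_1 + q2*a_0 = 0, i.e. 221/798 + (25/266)*q1 + (4/19)*q2 = 0.
  k^3: a_3 + q1*a_2 + q2*a_1 = 0, i.e. 221/2394 + (221/798)*q1 + (25/266)*q2 = 0.
Solving this linear system: q1 = 4199/31503, q2 = -43316/31503.
The numerator is Q*f truncated at degree 1: P0 = a_0 = 4/19; P1 = a_1 + q1*a_0 = 1022719/8379798.


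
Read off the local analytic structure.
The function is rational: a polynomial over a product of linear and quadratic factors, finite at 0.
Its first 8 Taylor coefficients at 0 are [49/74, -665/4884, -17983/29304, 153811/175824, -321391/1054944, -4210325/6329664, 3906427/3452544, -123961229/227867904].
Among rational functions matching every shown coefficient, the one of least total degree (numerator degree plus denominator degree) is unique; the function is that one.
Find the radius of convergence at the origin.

The radius of convergence is (1/7)*sqrt(42).

No rational of total degree below 3 reproduces all 8 coefficients; solving the [1/2] Pade equations on them gives f(ψ) = (6*ψ/11 + 21/37)/(ψ**2 + ψ + 6/7), whose expansion matches every shown term.
Denominator factor (ψ**2 + ψ + 6/7): discriminant -17/7, complex-conjugate roots (-1/2) + ((1/14)*sqrt(119))*i and (-1/2) - ((1/14)*sqrt(119))*i; poles of order 1, moduli (1/7)*sqrt(42) and (1/7)*sqrt(42).
The radius of convergence is the smallest modulus among the singular points: (1/7)*sqrt(42).


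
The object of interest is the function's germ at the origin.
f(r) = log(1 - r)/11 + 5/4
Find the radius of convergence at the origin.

Branch term (1/11)*log(1 - r/(1)): its argument vanishes at r = 1, a logarithmic branch point, modulus 1.
The radius of convergence is the smallest modulus among the singular points: 1.

The radius of convergence is 1.


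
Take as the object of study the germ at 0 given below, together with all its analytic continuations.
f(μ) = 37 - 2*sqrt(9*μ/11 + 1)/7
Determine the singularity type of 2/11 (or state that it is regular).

There is no denominator, hence no pole anywhere.
Branch term sqrt(1 - μ/(-11/9)): argument at 2/11 is 139/121, nonzero, so 2/11 is not its branch point (a point on a principal cut is still regular for the continued germ).
So the germ continues analytically to 2/11.

The point is a regular point.


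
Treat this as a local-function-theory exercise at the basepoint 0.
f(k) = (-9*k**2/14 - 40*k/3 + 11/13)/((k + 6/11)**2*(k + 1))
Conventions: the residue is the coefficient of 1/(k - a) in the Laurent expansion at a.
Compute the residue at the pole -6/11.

At the order-2 pole -6/11 set g(k) = (k - (-6/11))^2*f(k) = (-9*k**2/14 - 40*k/3 + 11/13)/(k + 1).
Order-2 pole: residue = g'(a); g'(-6/11) = -451543/6825, so the residue is -451543/6825.

The residue is -451543/6825.


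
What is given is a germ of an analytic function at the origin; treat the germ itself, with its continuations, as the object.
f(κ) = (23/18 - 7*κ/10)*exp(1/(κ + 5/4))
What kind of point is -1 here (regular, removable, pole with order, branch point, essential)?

The point is a regular point.

There is no denominator, hence no pole anywhere.
The essential point of exp(1/(κ - (-5/4))) is -5/4, not -1.
So the germ continues analytically to -1.


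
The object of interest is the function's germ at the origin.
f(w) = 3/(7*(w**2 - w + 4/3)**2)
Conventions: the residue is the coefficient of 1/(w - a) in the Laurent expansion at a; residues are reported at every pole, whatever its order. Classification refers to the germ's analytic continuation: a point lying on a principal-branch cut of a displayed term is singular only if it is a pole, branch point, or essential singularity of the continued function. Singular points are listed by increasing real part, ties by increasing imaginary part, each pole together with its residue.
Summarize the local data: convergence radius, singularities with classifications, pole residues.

Denominator factor (w**2 - w + 4/3)^2: discriminant -13/3, complex-conjugate roots (1/2) + ((1/6)*sqrt(39))*i and (1/2) - ((1/6)*sqrt(39))*i; poles of order 2, moduli (2/3)*sqrt(3) and (2/3)*sqrt(3).
The radius of convergence is the smallest modulus among the singular points: (2/3)*sqrt(3).
The factor w**2 - w + 4/3 splits as (w - a)(w - a') with a = (1/2) - ((1/6)*sqrt(39))*i, a' = (1/2) + ((1/6)*sqrt(39))*i. At the order-2 pole a set g(w) = (w - a)^2*f(w) = [3/7] / (w - a')^2.
Order-2 pole: residue = g'(a); g'((1/2) - ((1/6)*sqrt(39))*i) = ((18/1183)*sqrt(39))*i, so the residue is ((18/1183)*sqrt(39))*i.
The factor w**2 - w + 4/3 splits as (w - a)(w - a') with a = (1/2) + ((1/6)*sqrt(39))*i, a' = (1/2) - ((1/6)*sqrt(39))*i. At the order-2 pole a set g(w) = (w - a)^2*f(w) = [3/7] / (w - a')^2.
Order-2 pole: residue = g'(a); g'((1/2) + ((1/6)*sqrt(39))*i) = -((18/1183)*sqrt(39))*i, so the residue is -((18/1183)*sqrt(39))*i.
List the singular points by increasing real part (a conjugate pair: the negative imaginary part first).

Radius of convergence at 0: (2/3)*sqrt(3).
At (1/2) - ((1/6)*sqrt(39))*i: a pole of order 2; residue ((18/1183)*sqrt(39))*i.
At (1/2) + ((1/6)*sqrt(39))*i: a pole of order 2; residue -((18/1183)*sqrt(39))*i.


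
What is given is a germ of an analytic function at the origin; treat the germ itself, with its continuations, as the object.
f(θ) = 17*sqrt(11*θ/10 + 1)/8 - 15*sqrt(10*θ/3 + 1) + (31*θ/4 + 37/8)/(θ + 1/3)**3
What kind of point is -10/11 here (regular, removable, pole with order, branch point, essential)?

The term (17/8)*sqrt(1 - θ/(-10/11)) has argument 1 - -10/11/(-10/11) = 0 at -10/11: a square-root (algebraic, two-sheeted) branch point; the remaining terms are analytic or single-valued there.

The point is an algebraic (square-root) branch point.


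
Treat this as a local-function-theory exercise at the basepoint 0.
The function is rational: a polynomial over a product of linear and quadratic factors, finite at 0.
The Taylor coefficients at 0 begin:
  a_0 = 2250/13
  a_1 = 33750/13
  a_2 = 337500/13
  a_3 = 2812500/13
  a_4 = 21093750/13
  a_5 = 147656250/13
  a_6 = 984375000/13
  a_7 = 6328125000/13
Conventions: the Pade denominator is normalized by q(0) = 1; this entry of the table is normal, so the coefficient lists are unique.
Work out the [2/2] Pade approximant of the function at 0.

Taylor coefficients needed (read off): a_0 = 2250/13, a_1 = 33750/13, a_2 = 337500/13, a_3 = 2812500/13, a_4 = 21093750/13.
Write the denominator as Q(ε) = 1 + q1*ε + q2*ε^2. Requiring Q*f - P = O(ε^5) with deg P <= 2 kills the coefficients of ε^3..ε^4 in Q*f:
  ε^3: a_3 + q1*a_2 + q2*a_1 = 0, i.e. 2812500/13 + (337500/13)*q1 + (33750/13)*q2 = 0.
  ε^4: a_4 + q1*a_3 + q2*a_2 = 0, i.e. 21093750/13 + (2812500/13)*q1 + (337500/13)*q2 = 0.
Solving this linear system: q1 = -25/2, q2 = 125/3.
The numerator is Q*f truncated at degree 2: P0 = a_0 = 2250/13; P1 = a_1 + q1*a_0 = 5625/13; P2 = a_2 + q1*a_1 + q2*a_0 = 9375/13.

The Pade approximant has numerator coefficients [2250/13, 5625/13, 9375/13]; denominator coefficients [1, -25/2, 125/3].


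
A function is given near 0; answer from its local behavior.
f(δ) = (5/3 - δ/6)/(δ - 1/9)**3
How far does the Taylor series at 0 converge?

The radius of convergence is 1/9.

Denominator factor (δ - 1/9)^3: pole of order 3 at 1/9, modulus 1/9.
The radius of convergence is the smallest modulus among the singular points: 1/9.


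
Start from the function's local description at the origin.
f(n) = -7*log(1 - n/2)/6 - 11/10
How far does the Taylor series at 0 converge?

Branch term (-7/6)*log(1 - n/(2)): its argument vanishes at n = 2, a logarithmic branch point, modulus 2.
The radius of convergence is the smallest modulus among the singular points: 2.

The radius of convergence is 2.


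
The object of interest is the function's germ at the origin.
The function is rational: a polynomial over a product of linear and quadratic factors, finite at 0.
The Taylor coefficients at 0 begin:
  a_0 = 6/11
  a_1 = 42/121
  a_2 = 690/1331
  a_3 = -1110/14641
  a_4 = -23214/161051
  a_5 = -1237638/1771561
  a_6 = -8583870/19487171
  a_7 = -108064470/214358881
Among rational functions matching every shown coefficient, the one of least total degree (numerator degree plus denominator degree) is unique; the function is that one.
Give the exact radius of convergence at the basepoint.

The radius of convergence is (1/6)*sqrt(33).

No rational of total degree below 3 reproduces all 8 coefficients; solving the [0/3] Pade equations on them gives f(d) = 1/(2*(d + 1)*(d**2 - 3*d/2 + 11/12)), whose expansion matches every shown term.
Denominator factor (d**2 - 3*d/2 + 11/12): discriminant -17/12, complex-conjugate roots (3/4) + ((1/12)*sqrt(51))*i and (3/4) - ((1/12)*sqrt(51))*i; poles of order 1, moduli (1/6)*sqrt(33) and (1/6)*sqrt(33).
Denominator factor (d + 1): pole of order 1 at -1, modulus 1.
The radius of convergence is the smallest modulus among the singular points: (1/6)*sqrt(33).


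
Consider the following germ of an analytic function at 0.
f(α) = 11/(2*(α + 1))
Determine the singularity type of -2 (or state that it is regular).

The point is a regular point.

Denominator factors: α + 1 = -1 at α = -2 — none vanishes.
So the germ continues analytically to -2.


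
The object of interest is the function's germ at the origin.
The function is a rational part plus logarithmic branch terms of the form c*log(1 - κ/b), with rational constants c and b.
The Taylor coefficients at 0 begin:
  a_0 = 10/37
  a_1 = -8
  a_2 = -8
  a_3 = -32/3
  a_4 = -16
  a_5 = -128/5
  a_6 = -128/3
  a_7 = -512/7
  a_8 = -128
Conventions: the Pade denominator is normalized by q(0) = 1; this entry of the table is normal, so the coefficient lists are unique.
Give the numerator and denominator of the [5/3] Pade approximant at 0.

Taylor coefficients needed (read off): a_0 = 10/37, a_1 = -8, a_2 = -8, a_3 = -32/3, a_4 = -16, a_5 = -128/5, a_6 = -128/3, a_7 = -512/7, a_8 = -128.
Write the denominator as Q(κ) = 1 + q1*κ + q2*κ^2 + q3*κ^3. Requiring Q*f - P = O(κ^9) with deg P <= 5 kills the coefficients of κ^6..κ^8 in Q*f:
  κ^6: a_6 + q1*a_5 + q2*a_4 + q3*a_3 = 0, i.e. -128/3 + (-128/5)*q1 + (-16)*q2 + (-32/3)*q3 = 0.
  κ^7: a_7 + q1*a_6 + q2*a_5 + q3*a_4 = 0, i.e. -512/7 + (-128/3)*q1 + (-128/5)*q2 + (-16)*q3 = 0.
  κ^8: a_8 + q1*a_7 + q2*a_6 + q3*a_5 = 0, i.e. -128 + (-512/7)*q1 + (-128/3)*q2 + (-128/5)*q3 = 0.
Solving this linear system: q1 = -15/4, q2 = 30/7, q3 = -10/7.
The numerator is Q*f truncated at degree 5: P0 = a_0 = 10/37; P1 = a_1 + q1*a_0 = -667/74; P2 = a_2 + q1*a_1 + q2*a_0 = 5998/259; P3 = a_3 + q1*a_2 + q2*a_1 + q3*a_0 = -11918/777; P4 = a_4 + q1*a_3 + q2*a_2 + q3*a_1 = 8/7; P5 = a_5 + q1*a_4 + q2*a_3 + q3*a_2 = 4/35.

The Pade approximant has numerator coefficients [10/37, -667/74, 5998/259, -11918/777, 8/7, 4/35]; denominator coefficients [1, -15/4, 30/7, -10/7].


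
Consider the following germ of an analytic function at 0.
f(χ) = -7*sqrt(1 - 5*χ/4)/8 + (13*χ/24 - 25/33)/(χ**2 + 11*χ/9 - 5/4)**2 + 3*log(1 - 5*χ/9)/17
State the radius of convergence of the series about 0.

The radius of convergence is -11/18 + (1/18)*sqrt(526).

Denominator factor (χ**2 + 11*χ/9 - 5/4)^2: discriminant 526/81, real irrational roots -11/18 + (1/18)*sqrt(526) and -11/18 - (1/18)*sqrt(526); poles of order 2, moduli -11/18 + (1/18)*sqrt(526) and 11/18 + (1/18)*sqrt(526).
Branch term (-7/8)*sqrt(1 - χ/(4/5)): its argument vanishes at χ = 4/5, a square-root branch point, modulus 4/5.
Branch term (3/17)*log(1 - χ/(9/5)): its argument vanishes at χ = 9/5, a logarithmic branch point, modulus 9/5.
The radius of convergence is the smallest modulus among the singular points: -11/18 + (1/18)*sqrt(526).


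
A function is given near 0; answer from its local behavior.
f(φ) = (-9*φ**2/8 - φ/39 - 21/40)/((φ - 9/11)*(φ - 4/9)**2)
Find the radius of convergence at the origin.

The radius of convergence is 4/9.

Denominator factor (φ - 9/11): pole of order 1 at 9/11, modulus 9/11.
Denominator factor (φ - 4/9)^2: pole of order 2 at 4/9, modulus 4/9.
The radius of convergence is the smallest modulus among the singular points: 4/9.


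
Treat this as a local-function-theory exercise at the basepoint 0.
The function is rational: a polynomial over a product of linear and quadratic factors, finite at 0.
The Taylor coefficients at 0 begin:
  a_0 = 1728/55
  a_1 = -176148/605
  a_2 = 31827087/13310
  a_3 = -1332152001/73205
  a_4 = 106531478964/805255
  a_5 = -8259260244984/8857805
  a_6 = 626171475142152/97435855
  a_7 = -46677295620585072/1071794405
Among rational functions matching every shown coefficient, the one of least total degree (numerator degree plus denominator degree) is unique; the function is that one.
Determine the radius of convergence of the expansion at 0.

The radius of convergence is 1/6.

No rational of total degree below 5 reproduces all 8 coefficients; solving the [2/3] Pade equations on them gives f(ξ) = (15*ξ**2/16 - 7*ξ/2 - 8/5)/((ξ - 11/6)*(ξ + 1/6)**2), whose expansion matches every shown term.
Denominator factor (ξ + 1/6)^2: pole of order 2 at -1/6, modulus 1/6.
Denominator factor (ξ - 11/6): pole of order 1 at 11/6, modulus 11/6.
The radius of convergence is the smallest modulus among the singular points: 1/6.


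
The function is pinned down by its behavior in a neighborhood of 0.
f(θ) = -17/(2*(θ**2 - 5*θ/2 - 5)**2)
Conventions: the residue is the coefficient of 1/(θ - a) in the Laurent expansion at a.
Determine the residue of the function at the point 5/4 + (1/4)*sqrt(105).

The residue is (136/11025)*sqrt(105).

The factor θ**2 - 5*θ/2 - 5 splits as (θ - a)(θ - a') with a = 5/4 + (1/4)*sqrt(105), a' = 5/4 - (1/4)*sqrt(105). At the order-2 pole a set g(θ) = (θ - a)^2*f(θ) = [-17/2] / (θ - a')^2.
Order-2 pole: residue = g'(a); g'(5/4 + (1/4)*sqrt(105)) = (136/11025)*sqrt(105), so the residue is (136/11025)*sqrt(105).


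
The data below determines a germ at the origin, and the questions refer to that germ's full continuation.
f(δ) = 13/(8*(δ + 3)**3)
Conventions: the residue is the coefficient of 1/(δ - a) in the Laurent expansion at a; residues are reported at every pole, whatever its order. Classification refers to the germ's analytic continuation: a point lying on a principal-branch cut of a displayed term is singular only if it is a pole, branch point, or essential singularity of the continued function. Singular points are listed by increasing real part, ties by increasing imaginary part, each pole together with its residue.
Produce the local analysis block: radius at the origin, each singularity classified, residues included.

Radius of convergence at 0: 3.
At -3: a pole of order 3; residue 0.

Denominator factor (δ + 3)^3: pole of order 3 at -3, modulus 3.
The radius of convergence is the smallest modulus among the singular points: 3.
At the order-3 pole -3 set g(δ) = (δ - (-3))^3*f(δ) = 13/8.
Order-3 pole: residue = g''(a)/2; g''(-3) = 0, so the residue is 0.


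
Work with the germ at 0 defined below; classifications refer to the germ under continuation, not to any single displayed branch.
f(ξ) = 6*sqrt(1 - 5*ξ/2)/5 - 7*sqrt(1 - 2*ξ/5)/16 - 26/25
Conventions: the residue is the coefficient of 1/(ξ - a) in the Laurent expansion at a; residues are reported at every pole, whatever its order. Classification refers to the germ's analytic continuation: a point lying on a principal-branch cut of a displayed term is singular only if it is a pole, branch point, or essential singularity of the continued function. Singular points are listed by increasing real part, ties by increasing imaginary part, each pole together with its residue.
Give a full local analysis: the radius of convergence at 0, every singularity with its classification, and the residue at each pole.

Radius of convergence at 0: 2/5.
At 2/5: an algebraic (square-root) branch point.
At 5/2: an algebraic (square-root) branch point.

Branch term (6/5)*sqrt(1 - ξ/(2/5)): its argument vanishes at ξ = 2/5, a square-root branch point, modulus 2/5.
Branch term (-7/16)*sqrt(1 - ξ/(5/2)): its argument vanishes at ξ = 5/2, a square-root branch point, modulus 5/2.
The radius of convergence is the smallest modulus among the singular points: 2/5.
List the singular points by increasing real part (a conjugate pair: the negative imaginary part first).


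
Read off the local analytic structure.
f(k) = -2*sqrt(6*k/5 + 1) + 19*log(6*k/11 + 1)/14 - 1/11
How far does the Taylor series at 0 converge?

The radius of convergence is 5/6.

Branch term (19/14)*log(1 - k/(-11/6)): its argument vanishes at k = -11/6, a logarithmic branch point, modulus 11/6.
Branch term (-2)*sqrt(1 - k/(-5/6)): its argument vanishes at k = -5/6, a square-root branch point, modulus 5/6.
The radius of convergence is the smallest modulus among the singular points: 5/6.


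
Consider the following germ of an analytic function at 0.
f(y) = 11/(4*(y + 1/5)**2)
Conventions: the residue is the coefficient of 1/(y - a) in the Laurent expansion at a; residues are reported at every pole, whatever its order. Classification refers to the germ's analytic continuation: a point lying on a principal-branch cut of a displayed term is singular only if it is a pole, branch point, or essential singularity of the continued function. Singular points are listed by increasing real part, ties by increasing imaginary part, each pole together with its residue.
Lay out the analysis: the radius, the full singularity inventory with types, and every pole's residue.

Radius of convergence at 0: 1/5.
At -1/5: a pole of order 2; residue 0.

Denominator factor (y + 1/5)^2: pole of order 2 at -1/5, modulus 1/5.
The radius of convergence is the smallest modulus among the singular points: 1/5.
At the order-2 pole -1/5 set g(y) = (y - (-1/5))^2*f(y) = 11/4.
Order-2 pole: residue = g'(a); g'(-1/5) = 0, so the residue is 0.


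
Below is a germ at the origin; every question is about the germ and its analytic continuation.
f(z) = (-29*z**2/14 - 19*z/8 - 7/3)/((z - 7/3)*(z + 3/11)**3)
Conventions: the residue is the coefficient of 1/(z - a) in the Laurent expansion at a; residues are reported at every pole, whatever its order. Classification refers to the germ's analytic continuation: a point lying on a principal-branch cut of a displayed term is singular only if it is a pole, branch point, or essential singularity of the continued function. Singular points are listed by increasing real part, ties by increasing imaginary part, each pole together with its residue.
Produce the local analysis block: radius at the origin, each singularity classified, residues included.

Radius of convergence at 0: 3/11.
At -3/11: a pole of order 3; residue 5506347/5088448.
At 7/3: a pole of order 1; residue -5506347/5088448.

Denominator factor (z + 3/11)^3: pole of order 3 at -3/11, modulus 3/11.
Denominator factor (z - 7/3): pole of order 1 at 7/3, modulus 7/3.
The radius of convergence is the smallest modulus among the singular points: 3/11.
At the order-3 pole -3/11 set g(z) = (z - (-3/11))^3*f(z) = (-29*z**2/14 - 19*z/8 - 7/3)/(z - 7/3).
Order-3 pole: residue = g''(a)/2; g''(-3/11) = 5506347/2544224, so the residue is 5506347/5088448.
At the order-1 pole 7/3 set g(z) = (z - (7/3))*f(z) = (-29*z**2/14 - 19*z/8 - 7/3)/(z + 3/11)**3.
Simple pole: residue = g(a) at a = 7/3, which is -5506347/5088448.
List the singular points by increasing real part (a conjugate pair: the negative imaginary part first).


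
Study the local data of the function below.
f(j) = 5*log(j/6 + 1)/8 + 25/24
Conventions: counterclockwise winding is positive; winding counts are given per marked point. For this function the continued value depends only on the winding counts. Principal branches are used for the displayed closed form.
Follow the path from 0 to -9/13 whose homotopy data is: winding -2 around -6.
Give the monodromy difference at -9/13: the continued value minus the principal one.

The rational part is single-valued and drops out of the difference; each branch term changes only by its own monodromy.
(5/8)*log(1 - j/(-6)): each positive loop around -6 adds 2*pi*i to the log, so winding -2 contributes (5/8)*(-2)*2*pi*i = -(5/2)*pi*i.
Summing the contributions at j = -9/13 gives -(5/2)*pi*i.

Continued minus principal equals -(5/2)*pi*i.


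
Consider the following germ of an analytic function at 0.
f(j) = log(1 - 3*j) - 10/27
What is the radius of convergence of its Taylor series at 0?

The radius of convergence is 1/3.

Branch term (1)*log(1 - j/(1/3)): its argument vanishes at j = 1/3, a logarithmic branch point, modulus 1/3.
The radius of convergence is the smallest modulus among the singular points: 1/3.


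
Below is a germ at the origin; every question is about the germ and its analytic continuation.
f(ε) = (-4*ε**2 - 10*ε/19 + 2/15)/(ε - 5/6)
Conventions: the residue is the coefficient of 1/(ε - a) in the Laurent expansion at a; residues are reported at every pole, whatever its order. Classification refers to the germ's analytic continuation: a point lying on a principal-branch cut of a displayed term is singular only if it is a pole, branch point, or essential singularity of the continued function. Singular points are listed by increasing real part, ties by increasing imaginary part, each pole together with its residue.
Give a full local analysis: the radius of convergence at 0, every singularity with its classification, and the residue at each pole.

Radius of convergence at 0: 5/6.
At 5/6: a pole of order 1; residue -2636/855.

Denominator factor (ε - 5/6): pole of order 1 at 5/6, modulus 5/6.
The radius of convergence is the smallest modulus among the singular points: 5/6.
At the order-1 pole 5/6 set g(ε) = (ε - (5/6))*f(ε) = -4*ε**2 - 10*ε/19 + 2/15.
Simple pole: residue = g(a) at a = 5/6, which is -2636/855.


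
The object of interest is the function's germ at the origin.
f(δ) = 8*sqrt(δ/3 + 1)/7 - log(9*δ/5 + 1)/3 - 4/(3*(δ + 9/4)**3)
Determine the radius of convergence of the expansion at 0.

The radius of convergence is 5/9.

Denominator factor (δ + 9/4)^3: pole of order 3 at -9/4, modulus 9/4.
Branch term (8/7)*sqrt(1 - δ/(-3)): its argument vanishes at δ = -3, a square-root branch point, modulus 3.
Branch term (-1/3)*log(1 - δ/(-5/9)): its argument vanishes at δ = -5/9, a logarithmic branch point, modulus 5/9.
The radius of convergence is the smallest modulus among the singular points: 5/9.


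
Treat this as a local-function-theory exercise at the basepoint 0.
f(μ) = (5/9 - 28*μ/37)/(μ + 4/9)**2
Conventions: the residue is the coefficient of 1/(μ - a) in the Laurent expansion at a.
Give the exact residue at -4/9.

At the order-2 pole -4/9 set g(μ) = (μ - (-4/9))^2*f(μ) = 5/9 - 28*μ/37.
Order-2 pole: residue = g'(a); g'(-4/9) = -28/37, so the residue is -28/37.

The residue is -28/37.


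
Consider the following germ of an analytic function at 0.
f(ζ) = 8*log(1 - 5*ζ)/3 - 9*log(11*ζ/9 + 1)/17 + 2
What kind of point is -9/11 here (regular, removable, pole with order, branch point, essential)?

The term (-9/17)*log(1 - ζ/(-9/11)) has argument 1 - -9/11/(-9/11) = 0 at -9/11: a logarithmic (infinitely-sheeted) branch point; the remaining terms are analytic or single-valued there.

The point is a logarithmic branch point.


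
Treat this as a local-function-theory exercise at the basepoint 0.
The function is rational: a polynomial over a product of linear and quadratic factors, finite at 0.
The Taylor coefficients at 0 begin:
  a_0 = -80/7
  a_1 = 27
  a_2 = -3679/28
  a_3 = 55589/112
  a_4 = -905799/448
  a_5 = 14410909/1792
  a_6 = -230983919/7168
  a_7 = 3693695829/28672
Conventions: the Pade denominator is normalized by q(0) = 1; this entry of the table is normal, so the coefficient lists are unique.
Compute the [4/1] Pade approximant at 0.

Taylor coefficients needed (read off): a_0 = -80/7, a_1 = 27, a_2 = -3679/28, a_3 = 55589/112, a_4 = -905799/448, a_5 = 14410909/1792.
Write the denominator as Q(h) = 1 + q1*h. Requiring Q*f - P = O(h^6) with deg P <= 4 kills the coefficients of h^5..h^5 in Q*f:
  h^5: a_5 + q1*a_4 = 0, i.e. 14410909/1792 + (-905799/448)*q1 = 0.
Solving this linear system: q1 = 14410909/3623196.
The numerator is Q*f truncated at degree 4: P0 = a_0 = -80/7; P1 = a_1 + q1*a_0 = -117022169/6340593; P2 = a_2 + q1*a_1 = -50731060/2113531; P3 = a_3 + q1*a_2 = -166579600/6340593; P4 = a_4 + q1*a_3 = -302872000/6340593.

The Pade approximant has numerator coefficients [-80/7, -117022169/6340593, -50731060/2113531, -166579600/6340593, -302872000/6340593]; denominator coefficients [1, 14410909/3623196].


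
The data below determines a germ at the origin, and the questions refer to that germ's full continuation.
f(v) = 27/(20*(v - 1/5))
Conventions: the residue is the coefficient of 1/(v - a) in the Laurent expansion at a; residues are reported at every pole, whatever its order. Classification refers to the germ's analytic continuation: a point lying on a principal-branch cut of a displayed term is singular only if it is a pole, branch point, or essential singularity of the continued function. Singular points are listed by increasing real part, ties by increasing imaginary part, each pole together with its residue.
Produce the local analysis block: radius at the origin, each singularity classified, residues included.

Radius of convergence at 0: 1/5.
At 1/5: a pole of order 1; residue 27/20.

Denominator factor (v - 1/5): pole of order 1 at 1/5, modulus 1/5.
The radius of convergence is the smallest modulus among the singular points: 1/5.
At the order-1 pole 1/5 set g(v) = (v - (1/5))*f(v) = 27/20.
Simple pole: residue = g(a) at a = 1/5, which is 27/20.


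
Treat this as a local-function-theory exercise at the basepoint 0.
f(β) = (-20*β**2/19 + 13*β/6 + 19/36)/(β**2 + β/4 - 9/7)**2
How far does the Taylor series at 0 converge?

The radius of convergence is -1/8 + (1/56)*sqrt(4081).

Denominator factor (β**2 + β/4 - 9/7)^2: discriminant 583/112, real irrational roots -1/8 + (1/56)*sqrt(4081) and -1/8 - (1/56)*sqrt(4081); poles of order 2, moduli -1/8 + (1/56)*sqrt(4081) and 1/8 + (1/56)*sqrt(4081).
The radius of convergence is the smallest modulus among the singular points: -1/8 + (1/56)*sqrt(4081).


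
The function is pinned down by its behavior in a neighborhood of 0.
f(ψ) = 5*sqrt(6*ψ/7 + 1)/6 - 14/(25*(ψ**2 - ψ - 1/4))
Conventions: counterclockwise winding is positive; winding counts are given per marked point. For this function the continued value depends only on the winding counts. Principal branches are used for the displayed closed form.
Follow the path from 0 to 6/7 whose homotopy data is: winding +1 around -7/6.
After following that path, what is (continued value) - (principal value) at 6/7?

Continued minus principal equals -(5/21)*sqrt(85).

The rational part is single-valued and drops out of the difference; each branch term changes only by its own monodromy.
(5/6)*sqrt(1 - ψ/(-7/6)): winding +1 is odd, the square root flips sign, contributing -2*(5/6)*sqrt(1 - (6/7)/(-7/6)) = -2*(5/6)*sqrt(85/49) = -(5/21)*sqrt(85).
Summing the contributions at ψ = 6/7 gives -(5/21)*sqrt(85).


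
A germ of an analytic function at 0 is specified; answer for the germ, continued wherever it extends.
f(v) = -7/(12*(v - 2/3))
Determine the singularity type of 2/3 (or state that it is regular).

The point is a pole of order 1.

The denominator factor v - 2/3 vanishes at 2/3 and appears to the power 1; the numerator there equals -7/12, nonzero, and no other factor vanishes.
Hence a pole whose order is the multiplicity, 1.


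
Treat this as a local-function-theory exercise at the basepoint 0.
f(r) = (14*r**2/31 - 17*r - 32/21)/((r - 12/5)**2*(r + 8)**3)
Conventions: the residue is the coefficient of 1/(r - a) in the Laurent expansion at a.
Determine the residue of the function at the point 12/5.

The residue is -297425/99163792.

At the order-2 pole 12/5 set g(r) = (r - (12/5))^2*f(r) = (14*r**2/31 - 17*r - 32/21)/(r + 8)**3.
Order-2 pole: residue = g'(a); g'(12/5) = -297425/99163792, so the residue is -297425/99163792.


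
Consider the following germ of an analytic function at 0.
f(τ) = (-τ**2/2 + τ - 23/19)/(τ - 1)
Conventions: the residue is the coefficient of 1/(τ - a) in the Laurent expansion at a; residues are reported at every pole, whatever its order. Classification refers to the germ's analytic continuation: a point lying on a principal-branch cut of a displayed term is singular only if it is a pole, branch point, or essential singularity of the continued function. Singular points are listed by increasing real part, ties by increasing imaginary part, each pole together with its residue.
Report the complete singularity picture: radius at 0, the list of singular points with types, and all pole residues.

Denominator factor (τ - 1): pole of order 1 at 1, modulus 1.
The radius of convergence is the smallest modulus among the singular points: 1.
At the order-1 pole 1 set g(τ) = (τ - (1))*f(τ) = -τ**2/2 + τ - 23/19.
Simple pole: residue = g(a) at a = 1, which is -27/38.

Radius of convergence at 0: 1.
At 1: a pole of order 1; residue -27/38.


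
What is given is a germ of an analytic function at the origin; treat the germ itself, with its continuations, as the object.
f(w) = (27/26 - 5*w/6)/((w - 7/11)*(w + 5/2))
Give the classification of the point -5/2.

The denominator factor w + 5/2 vanishes at -5/2 and appears to the power 1; the numerator there equals 487/156, nonzero, and no other factor vanishes.
Hence a pole whose order is the multiplicity, 1.

The point is a pole of order 1.


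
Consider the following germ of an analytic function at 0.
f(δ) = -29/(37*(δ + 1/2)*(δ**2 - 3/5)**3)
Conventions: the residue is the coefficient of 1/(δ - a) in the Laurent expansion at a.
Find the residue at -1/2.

The residue is 232000/12691.

At the order-1 pole -1/2 set g(δ) = (δ - (-1/2))*f(δ) = -29/(37*(δ**2 - 3/5)**3).
Simple pole: residue = g(a) at a = -1/2, which is 232000/12691.


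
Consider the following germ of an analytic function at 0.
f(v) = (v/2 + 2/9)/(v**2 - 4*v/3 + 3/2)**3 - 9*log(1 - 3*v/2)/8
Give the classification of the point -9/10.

The point is a regular point.

Denominator factors: v**2 - 4*v/3 + 3/2 = 351/100 at v = -9/10 — none vanishes.
Branch term log(1 - v/(2/3)): argument at -9/10 is 47/20, nonzero, so -9/10 is not its branch point (a point on a principal cut is still regular for the continued germ).
So the germ continues analytically to -9/10.


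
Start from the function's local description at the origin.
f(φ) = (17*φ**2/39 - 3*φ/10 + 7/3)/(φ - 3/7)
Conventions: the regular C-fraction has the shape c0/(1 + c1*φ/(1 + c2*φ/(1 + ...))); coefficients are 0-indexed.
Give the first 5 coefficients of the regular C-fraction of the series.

Taylor coefficients (expand at 0): a_0 = -49/9, a_1 = -3241/270, a_2 = -305641/10530, a_3 = -2139487/31590, a_4 = -14976409/94770.
c0 = a_0 = -49/9. Peel one level at a time: if S = 1 + c*φ/S' with S'(0) = 1, then c is the φ-coefficient of S and S' = c*φ/(S - 1).
S_1 = c0/f = 1 + (-463/210)*φ + (-29957/63700)*φ^2 + ...; c1 = -463/210.
S_2 = c1*φ/(S_1 - 1) = 1 + (-89871/421330)*φ + (7422710/36228361)*φ^2 + ...; c2 = -89871/421330.
S_3 = c2*φ/(S_2 - 1) = 1 + (519589700/540933549)*φ + (88330249000/104998356333)*φ^2 + ...; c3 = 519589700/540933549.
S_4 = c3*φ/(S_3 - 1) = 1 + (-78710/89871)*φ + ...; c4 = -78710/89871.

The regular C-fraction coefficients are [-49/9, -463/210, -89871/421330, 519589700/540933549, -78710/89871].


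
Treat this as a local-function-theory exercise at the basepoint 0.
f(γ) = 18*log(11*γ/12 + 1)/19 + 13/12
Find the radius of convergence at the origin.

Branch term (18/19)*log(1 - γ/(-12/11)): its argument vanishes at γ = -12/11, a logarithmic branch point, modulus 12/11.
The radius of convergence is the smallest modulus among the singular points: 12/11.

The radius of convergence is 12/11.


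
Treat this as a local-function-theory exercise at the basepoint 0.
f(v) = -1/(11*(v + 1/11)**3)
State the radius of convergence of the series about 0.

Denominator factor (v + 1/11)^3: pole of order 3 at -1/11, modulus 1/11.
The radius of convergence is the smallest modulus among the singular points: 1/11.

The radius of convergence is 1/11.


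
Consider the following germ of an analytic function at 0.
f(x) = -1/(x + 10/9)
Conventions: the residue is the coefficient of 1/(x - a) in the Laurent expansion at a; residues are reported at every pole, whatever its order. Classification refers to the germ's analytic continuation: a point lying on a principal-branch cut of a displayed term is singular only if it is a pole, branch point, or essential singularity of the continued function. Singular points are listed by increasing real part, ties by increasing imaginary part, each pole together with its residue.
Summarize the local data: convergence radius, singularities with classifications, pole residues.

Radius of convergence at 0: 10/9.
At -10/9: a pole of order 1; residue -1.

Denominator factor (x + 10/9): pole of order 1 at -10/9, modulus 10/9.
The radius of convergence is the smallest modulus among the singular points: 10/9.
At the order-1 pole -10/9 set g(x) = (x - (-10/9))*f(x) = -1.
Simple pole: residue = g(a) at a = -10/9, which is -1.


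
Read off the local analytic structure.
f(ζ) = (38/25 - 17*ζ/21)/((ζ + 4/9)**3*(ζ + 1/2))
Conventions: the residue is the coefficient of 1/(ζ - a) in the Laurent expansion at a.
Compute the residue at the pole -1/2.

The residue is -1964412/175.

At the order-1 pole -1/2 set g(ζ) = (ζ - (-1/2))*f(ζ) = (38/25 - 17*ζ/21)/(ζ + 4/9)**3.
Simple pole: residue = g(a) at a = -1/2, which is -1964412/175.


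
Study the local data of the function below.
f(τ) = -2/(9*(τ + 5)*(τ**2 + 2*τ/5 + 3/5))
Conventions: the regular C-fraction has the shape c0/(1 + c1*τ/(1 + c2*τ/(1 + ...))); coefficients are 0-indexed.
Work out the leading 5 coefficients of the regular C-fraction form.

Taylor coefficients (expand at 0): a_0 = -2/27, a_1 = 26/405, a_2 = 472/6075, a_3 = -14416/91125, a_4 = -33002/1366875.
c0 = a_0 = -2/27. Peel one level at a time: if S = 1 + c*τ/S' with S'(0) = 1, then c is the τ-coefficient of S and S' = c*τ/(S - 1).
S_1 = c0/f = 1 + (13/15)*τ + (9/5)*τ^2 + ...; c1 = 13/15.
S_2 = c1*τ/(S_1 - 1) = 1 + (-27/13)*τ + (664/169)*τ^2 + ...; c2 = -27/13.
S_3 = c2*τ/(S_2 - 1) = 1 + (664/351)*τ + (25/729)*τ^2 + ...; c3 = 664/351.
S_4 = c3*τ/(S_3 - 1) = 1 + (-325/17928)*τ + ...; c4 = -325/17928.

The regular C-fraction coefficients are [-2/27, 13/15, -27/13, 664/351, -325/17928].


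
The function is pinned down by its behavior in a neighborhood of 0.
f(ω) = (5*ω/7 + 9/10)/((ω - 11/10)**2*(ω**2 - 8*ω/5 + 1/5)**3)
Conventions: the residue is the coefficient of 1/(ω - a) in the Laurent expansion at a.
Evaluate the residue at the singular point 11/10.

The residue is -3678400/16807.

At the order-2 pole 11/10 set g(ω) = (ω - (11/10))^2*f(ω) = (5*ω/7 + 9/10)/(ω**2 - 8*ω/5 + 1/5)**3.
Order-2 pole: residue = g'(a); g'(11/10) = -3678400/16807, so the residue is -3678400/16807.


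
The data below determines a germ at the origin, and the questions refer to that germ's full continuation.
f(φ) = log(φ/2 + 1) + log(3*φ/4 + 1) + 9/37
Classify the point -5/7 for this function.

The point is a regular point.

There is no denominator, hence no pole anywhere.
Branch term log(1 - φ/(-4/3)): argument at -5/7 is 13/28, nonzero, so -5/7 is not its branch point (a point on a principal cut is still regular for the continued germ).
Branch term log(1 - φ/(-2)): argument at -5/7 is 9/14, nonzero, so -5/7 is not its branch point (a point on a principal cut is still regular for the continued germ).
So the germ continues analytically to -5/7.


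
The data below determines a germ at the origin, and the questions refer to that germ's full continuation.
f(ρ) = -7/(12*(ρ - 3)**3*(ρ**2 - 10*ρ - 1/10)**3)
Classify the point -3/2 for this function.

The point is a regular point.

Denominator factors: ρ - 3 = -9/2 at ρ = -3/2; ρ**2 - 10*ρ - 1/10 = 343/20 at ρ = -3/2 — none vanishes.
So the germ continues analytically to -3/2.


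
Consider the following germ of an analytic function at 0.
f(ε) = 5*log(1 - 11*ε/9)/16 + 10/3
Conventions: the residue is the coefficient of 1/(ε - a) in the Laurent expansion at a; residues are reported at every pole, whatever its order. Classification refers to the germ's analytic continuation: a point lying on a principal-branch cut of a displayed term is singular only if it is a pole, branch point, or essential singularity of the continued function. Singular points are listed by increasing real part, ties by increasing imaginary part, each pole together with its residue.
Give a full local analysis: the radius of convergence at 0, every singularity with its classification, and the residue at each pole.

Radius of convergence at 0: 9/11.
At 9/11: a logarithmic branch point.

Branch term (5/16)*log(1 - ε/(9/11)): its argument vanishes at ε = 9/11, a logarithmic branch point, modulus 9/11.
The radius of convergence is the smallest modulus among the singular points: 9/11.


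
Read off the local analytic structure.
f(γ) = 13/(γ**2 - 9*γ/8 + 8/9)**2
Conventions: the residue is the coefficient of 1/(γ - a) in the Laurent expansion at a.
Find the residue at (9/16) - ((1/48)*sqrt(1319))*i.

The residue is ((359424/1739761)*sqrt(1319))*i.

The factor γ**2 - 9*γ/8 + 8/9 splits as (γ - a)(γ - a') with a = (9/16) - ((1/48)*sqrt(1319))*i, a' = (9/16) + ((1/48)*sqrt(1319))*i. At the order-2 pole a set g(γ) = (γ - a)^2*f(γ) = [13] / (γ - a')^2.
Order-2 pole: residue = g'(a); g'((9/16) - ((1/48)*sqrt(1319))*i) = ((359424/1739761)*sqrt(1319))*i, so the residue is ((359424/1739761)*sqrt(1319))*i.


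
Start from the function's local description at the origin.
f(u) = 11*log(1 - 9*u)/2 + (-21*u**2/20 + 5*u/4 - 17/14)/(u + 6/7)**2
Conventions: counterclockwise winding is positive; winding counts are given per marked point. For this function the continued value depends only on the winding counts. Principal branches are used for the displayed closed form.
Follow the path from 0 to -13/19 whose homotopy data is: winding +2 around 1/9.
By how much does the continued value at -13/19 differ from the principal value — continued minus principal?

The rational part is single-valued and drops out of the difference; each branch term changes only by its own monodromy.
(11/2)*log(1 - u/(1/9)): each positive loop around 1/9 adds 2*pi*i to the log, so winding +2 contributes (11/2)*(2)*2*pi*i = (22)*pi*i.
Summing the contributions at u = -13/19 gives (22)*pi*i.

Continued minus principal equals (22)*pi*i.


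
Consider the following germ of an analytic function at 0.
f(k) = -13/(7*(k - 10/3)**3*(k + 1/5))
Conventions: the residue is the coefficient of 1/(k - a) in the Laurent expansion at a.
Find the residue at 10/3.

At the order-3 pole 10/3 set g(k) = (k - (10/3))^3*f(k) = -13/(7*(k + 1/5)).
Order-3 pole: residue = g''(a)/2; g''(10/3) = -87750/1042139, so the residue is -43875/1042139.

The residue is -43875/1042139.


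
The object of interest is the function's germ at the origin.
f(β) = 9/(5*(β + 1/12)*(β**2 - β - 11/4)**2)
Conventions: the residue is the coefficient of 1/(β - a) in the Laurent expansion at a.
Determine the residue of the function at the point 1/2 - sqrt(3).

The residue is -93312/733445 - (26187/733445)*sqrt(3).

The factor β**2 - β - 11/4 splits as (β - a)(β - a') with a = 1/2 - sqrt(3), a' = 1/2 + sqrt(3). At the order-2 pole a set g(β) = (β - a)^2*f(β) = [9/(5*(β + 1/12))] / (β - a')^2.
Order-2 pole: residue = g'(a); g'(1/2 - sqrt(3)) = -93312/733445 - (26187/733445)*sqrt(3), so the residue is -93312/733445 - (26187/733445)*sqrt(3).
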